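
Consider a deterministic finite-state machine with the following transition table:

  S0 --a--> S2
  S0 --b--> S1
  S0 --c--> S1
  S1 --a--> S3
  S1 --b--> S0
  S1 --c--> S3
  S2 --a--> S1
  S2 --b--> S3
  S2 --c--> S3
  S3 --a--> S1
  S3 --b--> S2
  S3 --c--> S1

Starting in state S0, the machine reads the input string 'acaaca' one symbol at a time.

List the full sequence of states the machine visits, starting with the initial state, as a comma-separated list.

Answer: S0, S2, S3, S1, S3, S1, S3

Derivation:
Start: S0
  read 'a': S0 --a--> S2
  read 'c': S2 --c--> S3
  read 'a': S3 --a--> S1
  read 'a': S1 --a--> S3
  read 'c': S3 --c--> S1
  read 'a': S1 --a--> S3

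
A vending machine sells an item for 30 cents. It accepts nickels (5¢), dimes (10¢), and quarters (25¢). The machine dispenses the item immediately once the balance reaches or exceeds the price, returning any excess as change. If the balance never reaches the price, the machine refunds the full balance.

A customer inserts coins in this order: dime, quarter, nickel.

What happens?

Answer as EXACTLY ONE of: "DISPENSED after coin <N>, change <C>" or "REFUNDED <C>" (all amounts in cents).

Answer: DISPENSED after coin 2, change 5

Derivation:
Price: 30¢
Coin 1 (dime, 10¢): balance = 10¢
Coin 2 (quarter, 25¢): balance = 35¢
  → balance >= price → DISPENSE, change = 35 - 30 = 5¢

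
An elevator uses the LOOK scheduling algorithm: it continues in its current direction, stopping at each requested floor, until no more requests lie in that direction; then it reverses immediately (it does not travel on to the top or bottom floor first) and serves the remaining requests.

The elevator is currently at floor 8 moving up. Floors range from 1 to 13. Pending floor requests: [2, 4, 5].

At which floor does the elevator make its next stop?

Current floor: 8, direction: up
Requests above: []
Requests below: [2, 4, 5]
Moving up but no requests above → reverse; nearest below is max([2, 4, 5]) = 5

Answer: 5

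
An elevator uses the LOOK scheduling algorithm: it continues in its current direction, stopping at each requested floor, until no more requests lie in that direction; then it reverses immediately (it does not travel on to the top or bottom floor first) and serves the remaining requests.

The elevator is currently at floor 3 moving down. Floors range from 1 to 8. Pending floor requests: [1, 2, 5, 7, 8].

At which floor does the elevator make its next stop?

Answer: 2

Derivation:
Current floor: 3, direction: down
Requests above: [5, 7, 8]
Requests below: [1, 2]
Moving down and requests lie below → nearest below is max([1, 2]) = 2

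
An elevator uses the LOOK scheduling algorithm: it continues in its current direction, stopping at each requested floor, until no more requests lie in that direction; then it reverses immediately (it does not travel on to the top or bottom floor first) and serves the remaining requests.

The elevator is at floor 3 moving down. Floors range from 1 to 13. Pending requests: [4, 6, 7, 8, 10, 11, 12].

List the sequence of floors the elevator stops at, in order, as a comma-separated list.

Answer: 4, 6, 7, 8, 10, 11, 12

Derivation:
Current: 3, moving DOWN
Serve below first (descending): []
Then reverse, serve above (ascending): [4, 6, 7, 8, 10, 11, 12]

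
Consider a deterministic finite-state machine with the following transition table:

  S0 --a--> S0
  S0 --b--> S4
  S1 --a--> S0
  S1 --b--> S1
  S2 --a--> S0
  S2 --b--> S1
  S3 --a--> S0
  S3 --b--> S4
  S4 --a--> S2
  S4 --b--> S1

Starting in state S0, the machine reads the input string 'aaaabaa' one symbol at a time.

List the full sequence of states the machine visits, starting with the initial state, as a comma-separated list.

Answer: S0, S0, S0, S0, S0, S4, S2, S0

Derivation:
Start: S0
  read 'a': S0 --a--> S0
  read 'a': S0 --a--> S0
  read 'a': S0 --a--> S0
  read 'a': S0 --a--> S0
  read 'b': S0 --b--> S4
  read 'a': S4 --a--> S2
  read 'a': S2 --a--> S0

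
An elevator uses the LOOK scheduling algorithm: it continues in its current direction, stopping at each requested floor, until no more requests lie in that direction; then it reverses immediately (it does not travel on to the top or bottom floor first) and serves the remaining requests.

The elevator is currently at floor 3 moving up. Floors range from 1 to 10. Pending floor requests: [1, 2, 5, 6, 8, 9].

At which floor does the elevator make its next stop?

Current floor: 3, direction: up
Requests above: [5, 6, 8, 9]
Requests below: [1, 2]
Moving up and requests lie above → nearest above is min([5, 6, 8, 9]) = 5

Answer: 5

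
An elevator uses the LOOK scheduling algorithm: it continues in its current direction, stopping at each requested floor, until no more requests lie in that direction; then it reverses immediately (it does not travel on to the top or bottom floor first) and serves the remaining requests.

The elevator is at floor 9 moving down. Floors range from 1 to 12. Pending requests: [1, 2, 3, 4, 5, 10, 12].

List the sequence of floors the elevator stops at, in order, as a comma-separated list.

Current: 9, moving DOWN
Serve below first (descending): [5, 4, 3, 2, 1]
Then reverse, serve above (ascending): [10, 12]

Answer: 5, 4, 3, 2, 1, 10, 12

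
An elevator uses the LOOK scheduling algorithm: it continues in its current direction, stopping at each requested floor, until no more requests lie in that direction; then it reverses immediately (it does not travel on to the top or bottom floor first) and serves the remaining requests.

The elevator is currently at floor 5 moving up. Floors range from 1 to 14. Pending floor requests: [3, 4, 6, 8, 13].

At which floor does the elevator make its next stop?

Current floor: 5, direction: up
Requests above: [6, 8, 13]
Requests below: [3, 4]
Moving up and requests lie above → nearest above is min([6, 8, 13]) = 6

Answer: 6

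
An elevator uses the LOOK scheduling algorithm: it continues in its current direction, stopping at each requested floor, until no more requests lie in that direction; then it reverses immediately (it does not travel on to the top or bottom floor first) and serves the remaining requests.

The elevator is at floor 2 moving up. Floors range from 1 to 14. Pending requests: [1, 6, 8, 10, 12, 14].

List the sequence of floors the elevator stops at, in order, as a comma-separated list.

Answer: 6, 8, 10, 12, 14, 1

Derivation:
Current: 2, moving UP
Serve above first (ascending): [6, 8, 10, 12, 14]
Then reverse, serve below (descending): [1]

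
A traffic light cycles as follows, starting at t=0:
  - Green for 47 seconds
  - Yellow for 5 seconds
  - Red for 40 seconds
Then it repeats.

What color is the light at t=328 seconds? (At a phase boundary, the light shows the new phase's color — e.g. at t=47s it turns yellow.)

Cycle length = 47 + 5 + 40 = 92s
t = 328, phase_t = 328 mod 92 = 52
52 >= 52 → RED

Answer: red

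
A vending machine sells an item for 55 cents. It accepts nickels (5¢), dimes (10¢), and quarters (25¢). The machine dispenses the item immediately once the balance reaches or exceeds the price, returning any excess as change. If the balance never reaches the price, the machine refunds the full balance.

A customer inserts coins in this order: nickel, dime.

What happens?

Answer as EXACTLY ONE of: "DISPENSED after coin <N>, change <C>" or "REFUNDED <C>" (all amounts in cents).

Price: 55¢
Coin 1 (nickel, 5¢): balance = 5¢
Coin 2 (dime, 10¢): balance = 15¢
All coins inserted, balance 15¢ < price 55¢ → REFUND 15¢

Answer: REFUNDED 15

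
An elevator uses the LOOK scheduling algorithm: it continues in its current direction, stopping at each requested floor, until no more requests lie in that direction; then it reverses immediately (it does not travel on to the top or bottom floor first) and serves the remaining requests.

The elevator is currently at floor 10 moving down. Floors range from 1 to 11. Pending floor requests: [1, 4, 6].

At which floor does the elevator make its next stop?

Current floor: 10, direction: down
Requests above: []
Requests below: [1, 4, 6]
Moving down and requests lie below → nearest below is max([1, 4, 6]) = 6

Answer: 6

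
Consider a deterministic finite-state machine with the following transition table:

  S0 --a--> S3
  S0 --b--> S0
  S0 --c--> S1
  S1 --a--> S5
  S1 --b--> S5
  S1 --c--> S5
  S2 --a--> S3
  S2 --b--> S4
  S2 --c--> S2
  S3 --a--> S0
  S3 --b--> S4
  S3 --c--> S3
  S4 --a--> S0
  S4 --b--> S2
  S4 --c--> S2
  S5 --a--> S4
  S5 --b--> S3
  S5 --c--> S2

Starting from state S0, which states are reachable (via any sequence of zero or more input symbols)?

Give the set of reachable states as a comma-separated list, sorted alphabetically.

Answer: S0, S1, S2, S3, S4, S5

Derivation:
BFS from S0:
  visit S0: S0--a-->S3 (new), S0--b-->S0 (seen), S0--c-->S1 (new)
  visit S3: S3--a-->S0 (seen), S3--b-->S4 (new), S3--c-->S3 (seen)
  visit S1: S1--a-->S5 (new), S1--b-->S5 (seen), S1--c-->S5 (seen)
  visit S4: S4--a-->S0 (seen), S4--b-->S2 (new), S4--c-->S2 (seen)
  visit S5: S5--a-->S4 (seen), S5--b-->S3 (seen), S5--c-->S2 (seen)
  visit S2: S2--a-->S3 (seen), S2--b-->S4 (seen), S2--c-->S2 (seen)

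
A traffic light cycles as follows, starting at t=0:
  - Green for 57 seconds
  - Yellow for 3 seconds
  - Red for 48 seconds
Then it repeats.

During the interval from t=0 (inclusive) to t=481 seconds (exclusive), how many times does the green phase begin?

Cycle = 57+3+48 = 108s
green phase starts at t = k*108 + 0 for k=0,1,2,...
Need k*108+0 < 481 → k < 4.454
k ∈ {0, ..., 4} → 5 starts

Answer: 5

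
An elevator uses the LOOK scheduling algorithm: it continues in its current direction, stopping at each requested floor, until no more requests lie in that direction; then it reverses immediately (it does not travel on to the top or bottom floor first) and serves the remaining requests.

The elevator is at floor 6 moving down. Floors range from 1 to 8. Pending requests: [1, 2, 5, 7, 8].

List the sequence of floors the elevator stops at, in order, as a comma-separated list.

Answer: 5, 2, 1, 7, 8

Derivation:
Current: 6, moving DOWN
Serve below first (descending): [5, 2, 1]
Then reverse, serve above (ascending): [7, 8]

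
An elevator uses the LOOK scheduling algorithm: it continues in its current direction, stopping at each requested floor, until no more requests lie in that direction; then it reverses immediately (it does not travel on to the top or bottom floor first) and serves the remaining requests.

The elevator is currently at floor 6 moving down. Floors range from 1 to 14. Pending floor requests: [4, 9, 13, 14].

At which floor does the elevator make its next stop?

Current floor: 6, direction: down
Requests above: [9, 13, 14]
Requests below: [4]
Moving down and requests lie below → nearest below is max([4]) = 4

Answer: 4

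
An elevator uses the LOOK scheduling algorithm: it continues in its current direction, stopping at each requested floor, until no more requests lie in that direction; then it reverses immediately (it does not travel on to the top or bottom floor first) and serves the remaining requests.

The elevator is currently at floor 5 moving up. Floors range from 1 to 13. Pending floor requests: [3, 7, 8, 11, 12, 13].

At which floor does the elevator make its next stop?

Answer: 7

Derivation:
Current floor: 5, direction: up
Requests above: [7, 8, 11, 12, 13]
Requests below: [3]
Moving up and requests lie above → nearest above is min([7, 8, 11, 12, 13]) = 7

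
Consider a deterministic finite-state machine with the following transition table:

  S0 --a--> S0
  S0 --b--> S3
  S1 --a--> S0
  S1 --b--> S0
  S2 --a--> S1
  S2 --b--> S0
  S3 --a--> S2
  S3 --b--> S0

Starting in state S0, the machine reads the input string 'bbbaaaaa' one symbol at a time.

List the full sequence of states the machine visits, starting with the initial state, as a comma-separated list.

Start: S0
  read 'b': S0 --b--> S3
  read 'b': S3 --b--> S0
  read 'b': S0 --b--> S3
  read 'a': S3 --a--> S2
  read 'a': S2 --a--> S1
  read 'a': S1 --a--> S0
  read 'a': S0 --a--> S0
  read 'a': S0 --a--> S0

Answer: S0, S3, S0, S3, S2, S1, S0, S0, S0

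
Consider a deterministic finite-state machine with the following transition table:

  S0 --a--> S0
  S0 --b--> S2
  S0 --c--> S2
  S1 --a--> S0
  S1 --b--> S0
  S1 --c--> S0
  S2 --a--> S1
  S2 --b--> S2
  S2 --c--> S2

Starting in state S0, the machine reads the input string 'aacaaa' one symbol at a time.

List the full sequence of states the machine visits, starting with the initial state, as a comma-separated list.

Start: S0
  read 'a': S0 --a--> S0
  read 'a': S0 --a--> S0
  read 'c': S0 --c--> S2
  read 'a': S2 --a--> S1
  read 'a': S1 --a--> S0
  read 'a': S0 --a--> S0

Answer: S0, S0, S0, S2, S1, S0, S0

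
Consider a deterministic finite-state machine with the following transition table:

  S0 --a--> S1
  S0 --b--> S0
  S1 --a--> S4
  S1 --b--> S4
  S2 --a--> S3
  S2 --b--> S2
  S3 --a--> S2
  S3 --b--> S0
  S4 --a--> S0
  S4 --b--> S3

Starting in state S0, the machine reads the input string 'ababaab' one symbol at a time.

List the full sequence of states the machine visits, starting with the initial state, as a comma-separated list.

Answer: S0, S1, S4, S0, S0, S1, S4, S3

Derivation:
Start: S0
  read 'a': S0 --a--> S1
  read 'b': S1 --b--> S4
  read 'a': S4 --a--> S0
  read 'b': S0 --b--> S0
  read 'a': S0 --a--> S1
  read 'a': S1 --a--> S4
  read 'b': S4 --b--> S3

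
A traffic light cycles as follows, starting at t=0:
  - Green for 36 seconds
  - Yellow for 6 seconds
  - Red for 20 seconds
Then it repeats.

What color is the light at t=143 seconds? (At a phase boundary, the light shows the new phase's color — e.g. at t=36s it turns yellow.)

Answer: green

Derivation:
Cycle length = 36 + 6 + 20 = 62s
t = 143, phase_t = 143 mod 62 = 19
19 < 36 (green end) → GREEN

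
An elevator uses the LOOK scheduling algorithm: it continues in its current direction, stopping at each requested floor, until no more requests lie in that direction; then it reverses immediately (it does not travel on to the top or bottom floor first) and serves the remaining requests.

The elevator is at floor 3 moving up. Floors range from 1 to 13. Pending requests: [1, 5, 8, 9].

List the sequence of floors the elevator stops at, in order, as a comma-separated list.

Answer: 5, 8, 9, 1

Derivation:
Current: 3, moving UP
Serve above first (ascending): [5, 8, 9]
Then reverse, serve below (descending): [1]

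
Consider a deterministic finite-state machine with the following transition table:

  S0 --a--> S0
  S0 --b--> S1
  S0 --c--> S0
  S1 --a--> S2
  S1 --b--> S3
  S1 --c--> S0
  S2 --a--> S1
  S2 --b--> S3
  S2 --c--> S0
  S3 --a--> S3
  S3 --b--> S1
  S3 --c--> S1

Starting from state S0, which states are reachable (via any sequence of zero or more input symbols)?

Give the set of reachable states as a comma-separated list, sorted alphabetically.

Answer: S0, S1, S2, S3

Derivation:
BFS from S0:
  visit S0: S0--a-->S0 (seen), S0--b-->S1 (new), S0--c-->S0 (seen)
  visit S1: S1--a-->S2 (new), S1--b-->S3 (new), S1--c-->S0 (seen)
  visit S2: S2--a-->S1 (seen), S2--b-->S3 (seen), S2--c-->S0 (seen)
  visit S3: S3--a-->S3 (seen), S3--b-->S1 (seen), S3--c-->S1 (seen)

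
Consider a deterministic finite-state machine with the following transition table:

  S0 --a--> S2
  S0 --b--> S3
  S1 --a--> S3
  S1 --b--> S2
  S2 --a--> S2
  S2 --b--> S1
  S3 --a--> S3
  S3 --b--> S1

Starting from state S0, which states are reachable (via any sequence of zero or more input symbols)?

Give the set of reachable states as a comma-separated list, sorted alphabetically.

BFS from S0:
  visit S0: S0--a-->S2 (new), S0--b-->S3 (new)
  visit S2: S2--a-->S2 (seen), S2--b-->S1 (new)
  visit S3: S3--a-->S3 (seen), S3--b-->S1 (seen)
  visit S1: S1--a-->S3 (seen), S1--b-->S2 (seen)

Answer: S0, S1, S2, S3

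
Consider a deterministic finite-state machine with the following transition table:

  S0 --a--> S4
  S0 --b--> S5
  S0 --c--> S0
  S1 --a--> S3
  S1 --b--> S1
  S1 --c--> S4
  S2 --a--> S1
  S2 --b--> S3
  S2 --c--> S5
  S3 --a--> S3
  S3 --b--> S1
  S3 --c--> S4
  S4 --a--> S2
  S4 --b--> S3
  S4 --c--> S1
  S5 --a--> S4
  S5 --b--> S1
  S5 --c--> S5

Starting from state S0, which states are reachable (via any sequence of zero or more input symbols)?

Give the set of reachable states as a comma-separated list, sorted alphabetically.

BFS from S0:
  visit S0: S0--a-->S4 (new), S0--b-->S5 (new), S0--c-->S0 (seen)
  visit S4: S4--a-->S2 (new), S4--b-->S3 (new), S4--c-->S1 (new)
  visit S5: S5--a-->S4 (seen), S5--b-->S1 (seen), S5--c-->S5 (seen)
  visit S2: S2--a-->S1 (seen), S2--b-->S3 (seen), S2--c-->S5 (seen)
  visit S3: S3--a-->S3 (seen), S3--b-->S1 (seen), S3--c-->S4 (seen)
  visit S1: S1--a-->S3 (seen), S1--b-->S1 (seen), S1--c-->S4 (seen)

Answer: S0, S1, S2, S3, S4, S5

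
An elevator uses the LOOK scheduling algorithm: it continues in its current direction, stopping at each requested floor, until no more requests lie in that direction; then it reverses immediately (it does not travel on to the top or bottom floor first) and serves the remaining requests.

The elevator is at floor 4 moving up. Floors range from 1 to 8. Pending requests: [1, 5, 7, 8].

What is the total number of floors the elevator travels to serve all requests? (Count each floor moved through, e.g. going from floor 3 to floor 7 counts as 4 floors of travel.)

Start at floor 4 moving up, LOOK stop order: [5, 7, 8, 1]
  4 → 5: |5-4| = 1, total = 1
  5 → 7: |7-5| = 2, total = 3
  7 → 8: |8-7| = 1, total = 4
  8 → 1: |1-8| = 7, total = 11

Answer: 11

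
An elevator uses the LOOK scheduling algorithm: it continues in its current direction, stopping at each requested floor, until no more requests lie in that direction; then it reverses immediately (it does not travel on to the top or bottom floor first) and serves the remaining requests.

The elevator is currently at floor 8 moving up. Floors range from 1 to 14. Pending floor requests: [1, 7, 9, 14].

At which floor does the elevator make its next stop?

Current floor: 8, direction: up
Requests above: [9, 14]
Requests below: [1, 7]
Moving up and requests lie above → nearest above is min([9, 14]) = 9

Answer: 9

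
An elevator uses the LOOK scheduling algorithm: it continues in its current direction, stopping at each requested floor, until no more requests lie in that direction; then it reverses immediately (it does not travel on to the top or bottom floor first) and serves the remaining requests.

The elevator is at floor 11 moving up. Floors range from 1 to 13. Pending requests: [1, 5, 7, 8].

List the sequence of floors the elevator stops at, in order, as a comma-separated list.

Current: 11, moving UP
Serve above first (ascending): []
Then reverse, serve below (descending): [8, 7, 5, 1]

Answer: 8, 7, 5, 1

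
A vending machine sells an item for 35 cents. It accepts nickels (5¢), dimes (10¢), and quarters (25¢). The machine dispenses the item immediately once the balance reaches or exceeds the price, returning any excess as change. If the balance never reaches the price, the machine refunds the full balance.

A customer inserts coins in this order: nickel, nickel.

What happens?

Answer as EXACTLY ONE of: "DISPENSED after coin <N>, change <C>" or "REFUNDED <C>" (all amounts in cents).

Price: 35¢
Coin 1 (nickel, 5¢): balance = 5¢
Coin 2 (nickel, 5¢): balance = 10¢
All coins inserted, balance 10¢ < price 35¢ → REFUND 10¢

Answer: REFUNDED 10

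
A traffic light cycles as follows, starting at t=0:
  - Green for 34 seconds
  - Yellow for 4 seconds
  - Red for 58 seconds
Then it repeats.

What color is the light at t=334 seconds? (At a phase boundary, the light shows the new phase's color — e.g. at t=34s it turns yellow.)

Answer: red

Derivation:
Cycle length = 34 + 4 + 58 = 96s
t = 334, phase_t = 334 mod 96 = 46
46 >= 38 → RED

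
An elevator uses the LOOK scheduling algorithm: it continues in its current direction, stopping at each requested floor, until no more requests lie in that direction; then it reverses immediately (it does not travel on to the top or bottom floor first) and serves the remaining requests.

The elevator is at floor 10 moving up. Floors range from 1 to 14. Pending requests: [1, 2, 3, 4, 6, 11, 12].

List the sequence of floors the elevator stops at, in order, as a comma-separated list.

Answer: 11, 12, 6, 4, 3, 2, 1

Derivation:
Current: 10, moving UP
Serve above first (ascending): [11, 12]
Then reverse, serve below (descending): [6, 4, 3, 2, 1]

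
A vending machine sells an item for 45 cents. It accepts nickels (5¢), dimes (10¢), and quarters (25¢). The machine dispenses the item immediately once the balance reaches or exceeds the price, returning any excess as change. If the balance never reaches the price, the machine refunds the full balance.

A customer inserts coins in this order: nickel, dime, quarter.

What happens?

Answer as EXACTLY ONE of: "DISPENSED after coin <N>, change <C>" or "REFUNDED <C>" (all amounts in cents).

Price: 45¢
Coin 1 (nickel, 5¢): balance = 5¢
Coin 2 (dime, 10¢): balance = 15¢
Coin 3 (quarter, 25¢): balance = 40¢
All coins inserted, balance 40¢ < price 45¢ → REFUND 40¢

Answer: REFUNDED 40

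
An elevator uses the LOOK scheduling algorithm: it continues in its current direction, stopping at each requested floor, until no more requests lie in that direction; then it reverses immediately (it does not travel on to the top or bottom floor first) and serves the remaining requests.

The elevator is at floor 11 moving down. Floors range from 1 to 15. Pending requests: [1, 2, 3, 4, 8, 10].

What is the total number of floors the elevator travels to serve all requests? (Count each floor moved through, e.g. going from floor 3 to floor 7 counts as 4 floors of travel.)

Start at floor 11 moving down, LOOK stop order: [10, 8, 4, 3, 2, 1]
  11 → 10: |10-11| = 1, total = 1
  10 → 8: |8-10| = 2, total = 3
  8 → 4: |4-8| = 4, total = 7
  4 → 3: |3-4| = 1, total = 8
  3 → 2: |2-3| = 1, total = 9
  2 → 1: |1-2| = 1, total = 10

Answer: 10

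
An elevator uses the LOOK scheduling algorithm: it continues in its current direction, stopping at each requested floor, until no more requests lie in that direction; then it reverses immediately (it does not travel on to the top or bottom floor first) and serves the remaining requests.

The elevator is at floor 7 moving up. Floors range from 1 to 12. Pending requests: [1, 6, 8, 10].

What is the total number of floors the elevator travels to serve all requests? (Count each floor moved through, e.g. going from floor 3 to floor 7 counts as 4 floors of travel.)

Start at floor 7 moving up, LOOK stop order: [8, 10, 6, 1]
  7 → 8: |8-7| = 1, total = 1
  8 → 10: |10-8| = 2, total = 3
  10 → 6: |6-10| = 4, total = 7
  6 → 1: |1-6| = 5, total = 12

Answer: 12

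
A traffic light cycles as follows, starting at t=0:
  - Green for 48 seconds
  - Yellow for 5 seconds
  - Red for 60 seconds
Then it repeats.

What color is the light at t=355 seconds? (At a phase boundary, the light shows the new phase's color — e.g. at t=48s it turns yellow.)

Answer: green

Derivation:
Cycle length = 48 + 5 + 60 = 113s
t = 355, phase_t = 355 mod 113 = 16
16 < 48 (green end) → GREEN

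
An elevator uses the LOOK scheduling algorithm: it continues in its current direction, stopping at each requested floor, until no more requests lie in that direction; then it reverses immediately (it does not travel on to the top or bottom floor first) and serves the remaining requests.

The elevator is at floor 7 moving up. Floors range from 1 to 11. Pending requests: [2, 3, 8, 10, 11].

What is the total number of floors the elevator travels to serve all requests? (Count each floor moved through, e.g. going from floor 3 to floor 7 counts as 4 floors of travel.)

Start at floor 7 moving up, LOOK stop order: [8, 10, 11, 3, 2]
  7 → 8: |8-7| = 1, total = 1
  8 → 10: |10-8| = 2, total = 3
  10 → 11: |11-10| = 1, total = 4
  11 → 3: |3-11| = 8, total = 12
  3 → 2: |2-3| = 1, total = 13

Answer: 13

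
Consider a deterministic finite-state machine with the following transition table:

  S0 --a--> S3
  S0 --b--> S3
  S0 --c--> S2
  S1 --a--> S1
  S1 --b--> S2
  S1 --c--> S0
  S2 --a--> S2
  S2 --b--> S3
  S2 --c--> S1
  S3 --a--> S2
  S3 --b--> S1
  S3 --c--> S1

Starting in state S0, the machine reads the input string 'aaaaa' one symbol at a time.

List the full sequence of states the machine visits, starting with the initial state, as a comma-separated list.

Start: S0
  read 'a': S0 --a--> S3
  read 'a': S3 --a--> S2
  read 'a': S2 --a--> S2
  read 'a': S2 --a--> S2
  read 'a': S2 --a--> S2

Answer: S0, S3, S2, S2, S2, S2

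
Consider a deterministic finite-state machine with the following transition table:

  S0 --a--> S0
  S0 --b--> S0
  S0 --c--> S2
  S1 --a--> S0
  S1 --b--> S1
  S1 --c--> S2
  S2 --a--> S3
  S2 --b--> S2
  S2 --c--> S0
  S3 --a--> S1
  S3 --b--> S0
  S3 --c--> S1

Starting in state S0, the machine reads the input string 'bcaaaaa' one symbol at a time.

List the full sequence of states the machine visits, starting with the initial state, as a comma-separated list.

Start: S0
  read 'b': S0 --b--> S0
  read 'c': S0 --c--> S2
  read 'a': S2 --a--> S3
  read 'a': S3 --a--> S1
  read 'a': S1 --a--> S0
  read 'a': S0 --a--> S0
  read 'a': S0 --a--> S0

Answer: S0, S0, S2, S3, S1, S0, S0, S0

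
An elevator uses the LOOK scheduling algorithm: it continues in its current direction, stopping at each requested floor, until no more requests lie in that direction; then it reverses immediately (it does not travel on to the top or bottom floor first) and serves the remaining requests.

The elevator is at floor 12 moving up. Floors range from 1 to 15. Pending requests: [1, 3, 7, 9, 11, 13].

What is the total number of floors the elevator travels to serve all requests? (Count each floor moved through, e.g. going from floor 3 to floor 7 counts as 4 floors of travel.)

Answer: 13

Derivation:
Start at floor 12 moving up, LOOK stop order: [13, 11, 9, 7, 3, 1]
  12 → 13: |13-12| = 1, total = 1
  13 → 11: |11-13| = 2, total = 3
  11 → 9: |9-11| = 2, total = 5
  9 → 7: |7-9| = 2, total = 7
  7 → 3: |3-7| = 4, total = 11
  3 → 1: |1-3| = 2, total = 13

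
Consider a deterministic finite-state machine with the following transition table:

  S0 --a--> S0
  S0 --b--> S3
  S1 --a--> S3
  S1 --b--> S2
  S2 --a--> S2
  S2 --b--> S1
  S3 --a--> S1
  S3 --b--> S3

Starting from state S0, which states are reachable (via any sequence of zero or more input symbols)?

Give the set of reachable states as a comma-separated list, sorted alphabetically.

BFS from S0:
  visit S0: S0--a-->S0 (seen), S0--b-->S3 (new)
  visit S3: S3--a-->S1 (new), S3--b-->S3 (seen)
  visit S1: S1--a-->S3 (seen), S1--b-->S2 (new)
  visit S2: S2--a-->S2 (seen), S2--b-->S1 (seen)

Answer: S0, S1, S2, S3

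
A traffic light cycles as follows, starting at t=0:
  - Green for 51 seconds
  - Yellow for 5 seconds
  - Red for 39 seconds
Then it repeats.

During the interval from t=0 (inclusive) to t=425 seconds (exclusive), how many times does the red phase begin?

Answer: 4

Derivation:
Cycle = 51+5+39 = 95s
red phase starts at t = k*95 + 56 for k=0,1,2,...
Need k*95+56 < 425 → k < 3.884
k ∈ {0, ..., 3} → 4 starts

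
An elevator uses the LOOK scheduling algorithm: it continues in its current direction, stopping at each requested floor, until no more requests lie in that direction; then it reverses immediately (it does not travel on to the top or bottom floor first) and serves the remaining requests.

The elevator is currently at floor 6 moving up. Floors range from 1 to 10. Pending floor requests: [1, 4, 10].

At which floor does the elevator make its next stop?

Answer: 10

Derivation:
Current floor: 6, direction: up
Requests above: [10]
Requests below: [1, 4]
Moving up and requests lie above → nearest above is min([10]) = 10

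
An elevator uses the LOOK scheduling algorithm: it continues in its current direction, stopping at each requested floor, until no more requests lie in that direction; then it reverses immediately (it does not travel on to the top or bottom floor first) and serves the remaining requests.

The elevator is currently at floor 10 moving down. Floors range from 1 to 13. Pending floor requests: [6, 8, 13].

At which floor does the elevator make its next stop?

Answer: 8

Derivation:
Current floor: 10, direction: down
Requests above: [13]
Requests below: [6, 8]
Moving down and requests lie below → nearest below is max([6, 8]) = 8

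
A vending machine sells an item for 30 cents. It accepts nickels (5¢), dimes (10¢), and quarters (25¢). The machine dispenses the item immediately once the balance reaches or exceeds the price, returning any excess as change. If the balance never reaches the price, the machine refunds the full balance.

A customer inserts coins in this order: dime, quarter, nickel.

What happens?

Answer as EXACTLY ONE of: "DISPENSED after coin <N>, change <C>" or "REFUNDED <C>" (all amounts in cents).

Answer: DISPENSED after coin 2, change 5

Derivation:
Price: 30¢
Coin 1 (dime, 10¢): balance = 10¢
Coin 2 (quarter, 25¢): balance = 35¢
  → balance >= price → DISPENSE, change = 35 - 30 = 5¢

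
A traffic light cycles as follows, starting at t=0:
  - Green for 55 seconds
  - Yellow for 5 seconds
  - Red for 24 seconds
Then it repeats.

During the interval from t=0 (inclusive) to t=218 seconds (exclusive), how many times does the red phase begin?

Cycle = 55+5+24 = 84s
red phase starts at t = k*84 + 60 for k=0,1,2,...
Need k*84+60 < 218 → k < 1.881
k ∈ {0, ..., 1} → 2 starts

Answer: 2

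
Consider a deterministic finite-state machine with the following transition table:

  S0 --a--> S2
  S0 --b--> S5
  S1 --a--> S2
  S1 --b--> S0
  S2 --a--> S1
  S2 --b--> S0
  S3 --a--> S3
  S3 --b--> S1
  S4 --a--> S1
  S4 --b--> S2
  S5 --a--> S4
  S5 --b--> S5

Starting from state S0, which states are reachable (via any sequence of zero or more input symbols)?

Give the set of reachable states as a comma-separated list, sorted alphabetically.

BFS from S0:
  visit S0: S0--a-->S2 (new), S0--b-->S5 (new)
  visit S2: S2--a-->S1 (new), S2--b-->S0 (seen)
  visit S5: S5--a-->S4 (new), S5--b-->S5 (seen)
  visit S1: S1--a-->S2 (seen), S1--b-->S0 (seen)
  visit S4: S4--a-->S1 (seen), S4--b-->S2 (seen)

Answer: S0, S1, S2, S4, S5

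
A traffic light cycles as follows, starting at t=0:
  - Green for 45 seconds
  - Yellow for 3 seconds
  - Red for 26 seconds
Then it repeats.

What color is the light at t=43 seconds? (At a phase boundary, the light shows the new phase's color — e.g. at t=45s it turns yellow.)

Answer: green

Derivation:
Cycle length = 45 + 3 + 26 = 74s
t = 43, phase_t = 43 mod 74 = 43
43 < 45 (green end) → GREEN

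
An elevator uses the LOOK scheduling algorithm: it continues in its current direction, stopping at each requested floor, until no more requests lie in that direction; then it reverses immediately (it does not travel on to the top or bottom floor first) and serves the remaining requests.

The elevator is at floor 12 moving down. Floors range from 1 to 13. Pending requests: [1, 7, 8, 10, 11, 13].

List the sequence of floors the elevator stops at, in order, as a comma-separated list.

Answer: 11, 10, 8, 7, 1, 13

Derivation:
Current: 12, moving DOWN
Serve below first (descending): [11, 10, 8, 7, 1]
Then reverse, serve above (ascending): [13]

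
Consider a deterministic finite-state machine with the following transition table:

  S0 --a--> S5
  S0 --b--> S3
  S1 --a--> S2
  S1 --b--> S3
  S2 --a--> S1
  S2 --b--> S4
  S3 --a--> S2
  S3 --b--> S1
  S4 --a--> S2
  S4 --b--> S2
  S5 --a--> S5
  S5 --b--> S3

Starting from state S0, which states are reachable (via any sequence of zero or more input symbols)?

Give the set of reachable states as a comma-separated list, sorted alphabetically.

Answer: S0, S1, S2, S3, S4, S5

Derivation:
BFS from S0:
  visit S0: S0--a-->S5 (new), S0--b-->S3 (new)
  visit S5: S5--a-->S5 (seen), S5--b-->S3 (seen)
  visit S3: S3--a-->S2 (new), S3--b-->S1 (new)
  visit S2: S2--a-->S1 (seen), S2--b-->S4 (new)
  visit S1: S1--a-->S2 (seen), S1--b-->S3 (seen)
  visit S4: S4--a-->S2 (seen), S4--b-->S2 (seen)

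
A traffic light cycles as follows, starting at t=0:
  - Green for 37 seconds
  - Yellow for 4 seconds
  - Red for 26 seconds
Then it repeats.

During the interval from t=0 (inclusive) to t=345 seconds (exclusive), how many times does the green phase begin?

Cycle = 37+4+26 = 67s
green phase starts at t = k*67 + 0 for k=0,1,2,...
Need k*67+0 < 345 → k < 5.149
k ∈ {0, ..., 5} → 6 starts

Answer: 6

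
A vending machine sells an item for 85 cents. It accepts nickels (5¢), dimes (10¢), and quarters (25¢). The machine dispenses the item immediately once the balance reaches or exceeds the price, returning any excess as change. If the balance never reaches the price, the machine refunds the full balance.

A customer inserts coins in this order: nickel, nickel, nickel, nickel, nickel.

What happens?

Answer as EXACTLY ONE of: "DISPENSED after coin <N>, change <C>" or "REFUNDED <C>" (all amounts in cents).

Price: 85¢
Coin 1 (nickel, 5¢): balance = 5¢
Coin 2 (nickel, 5¢): balance = 10¢
Coin 3 (nickel, 5¢): balance = 15¢
Coin 4 (nickel, 5¢): balance = 20¢
Coin 5 (nickel, 5¢): balance = 25¢
All coins inserted, balance 25¢ < price 85¢ → REFUND 25¢

Answer: REFUNDED 25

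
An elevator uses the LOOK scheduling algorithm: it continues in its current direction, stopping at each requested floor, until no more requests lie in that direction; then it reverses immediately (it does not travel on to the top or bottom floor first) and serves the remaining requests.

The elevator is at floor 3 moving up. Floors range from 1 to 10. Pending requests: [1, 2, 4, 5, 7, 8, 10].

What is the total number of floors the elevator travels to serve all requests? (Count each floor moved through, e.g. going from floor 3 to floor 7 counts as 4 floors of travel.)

Answer: 16

Derivation:
Start at floor 3 moving up, LOOK stop order: [4, 5, 7, 8, 10, 2, 1]
  3 → 4: |4-3| = 1, total = 1
  4 → 5: |5-4| = 1, total = 2
  5 → 7: |7-5| = 2, total = 4
  7 → 8: |8-7| = 1, total = 5
  8 → 10: |10-8| = 2, total = 7
  10 → 2: |2-10| = 8, total = 15
  2 → 1: |1-2| = 1, total = 16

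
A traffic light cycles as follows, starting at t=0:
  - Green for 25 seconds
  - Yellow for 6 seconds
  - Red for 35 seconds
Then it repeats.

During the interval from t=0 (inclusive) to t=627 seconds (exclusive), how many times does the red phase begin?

Cycle = 25+6+35 = 66s
red phase starts at t = k*66 + 31 for k=0,1,2,...
Need k*66+31 < 627 → k < 9.030
k ∈ {0, ..., 9} → 10 starts

Answer: 10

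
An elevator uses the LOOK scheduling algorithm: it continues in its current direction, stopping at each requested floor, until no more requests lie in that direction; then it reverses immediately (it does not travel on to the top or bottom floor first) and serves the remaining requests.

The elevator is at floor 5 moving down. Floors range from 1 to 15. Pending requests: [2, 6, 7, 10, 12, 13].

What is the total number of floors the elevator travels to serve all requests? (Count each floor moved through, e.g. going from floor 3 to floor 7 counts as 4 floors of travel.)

Answer: 14

Derivation:
Start at floor 5 moving down, LOOK stop order: [2, 6, 7, 10, 12, 13]
  5 → 2: |2-5| = 3, total = 3
  2 → 6: |6-2| = 4, total = 7
  6 → 7: |7-6| = 1, total = 8
  7 → 10: |10-7| = 3, total = 11
  10 → 12: |12-10| = 2, total = 13
  12 → 13: |13-12| = 1, total = 14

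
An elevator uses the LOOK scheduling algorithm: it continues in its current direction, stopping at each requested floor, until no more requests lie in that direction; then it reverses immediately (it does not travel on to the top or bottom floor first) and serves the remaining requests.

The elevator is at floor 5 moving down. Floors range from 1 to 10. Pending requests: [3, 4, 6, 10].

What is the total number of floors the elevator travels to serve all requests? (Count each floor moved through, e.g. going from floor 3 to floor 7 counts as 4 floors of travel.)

Answer: 9

Derivation:
Start at floor 5 moving down, LOOK stop order: [4, 3, 6, 10]
  5 → 4: |4-5| = 1, total = 1
  4 → 3: |3-4| = 1, total = 2
  3 → 6: |6-3| = 3, total = 5
  6 → 10: |10-6| = 4, total = 9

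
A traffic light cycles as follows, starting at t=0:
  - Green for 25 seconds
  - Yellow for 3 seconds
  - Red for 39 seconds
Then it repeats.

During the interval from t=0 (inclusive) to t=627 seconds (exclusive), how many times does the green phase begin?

Cycle = 25+3+39 = 67s
green phase starts at t = k*67 + 0 for k=0,1,2,...
Need k*67+0 < 627 → k < 9.358
k ∈ {0, ..., 9} → 10 starts

Answer: 10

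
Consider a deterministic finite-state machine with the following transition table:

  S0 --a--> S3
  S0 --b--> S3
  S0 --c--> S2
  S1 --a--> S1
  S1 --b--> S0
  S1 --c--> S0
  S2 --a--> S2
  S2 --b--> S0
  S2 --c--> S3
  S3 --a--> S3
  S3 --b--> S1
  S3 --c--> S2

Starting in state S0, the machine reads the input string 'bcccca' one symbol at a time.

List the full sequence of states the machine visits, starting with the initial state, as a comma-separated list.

Answer: S0, S3, S2, S3, S2, S3, S3

Derivation:
Start: S0
  read 'b': S0 --b--> S3
  read 'c': S3 --c--> S2
  read 'c': S2 --c--> S3
  read 'c': S3 --c--> S2
  read 'c': S2 --c--> S3
  read 'a': S3 --a--> S3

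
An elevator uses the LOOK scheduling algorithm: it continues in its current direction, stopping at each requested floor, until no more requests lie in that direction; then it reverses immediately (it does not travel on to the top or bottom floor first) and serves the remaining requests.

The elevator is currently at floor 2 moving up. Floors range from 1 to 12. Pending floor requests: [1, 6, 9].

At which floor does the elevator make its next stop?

Current floor: 2, direction: up
Requests above: [6, 9]
Requests below: [1]
Moving up and requests lie above → nearest above is min([6, 9]) = 6

Answer: 6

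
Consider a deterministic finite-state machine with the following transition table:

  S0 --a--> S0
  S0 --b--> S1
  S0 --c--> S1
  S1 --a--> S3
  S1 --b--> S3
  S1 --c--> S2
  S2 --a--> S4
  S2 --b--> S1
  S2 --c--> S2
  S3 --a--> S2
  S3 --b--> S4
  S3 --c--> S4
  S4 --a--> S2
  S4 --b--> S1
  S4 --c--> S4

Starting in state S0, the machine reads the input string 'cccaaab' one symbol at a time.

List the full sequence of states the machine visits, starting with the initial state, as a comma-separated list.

Start: S0
  read 'c': S0 --c--> S1
  read 'c': S1 --c--> S2
  read 'c': S2 --c--> S2
  read 'a': S2 --a--> S4
  read 'a': S4 --a--> S2
  read 'a': S2 --a--> S4
  read 'b': S4 --b--> S1

Answer: S0, S1, S2, S2, S4, S2, S4, S1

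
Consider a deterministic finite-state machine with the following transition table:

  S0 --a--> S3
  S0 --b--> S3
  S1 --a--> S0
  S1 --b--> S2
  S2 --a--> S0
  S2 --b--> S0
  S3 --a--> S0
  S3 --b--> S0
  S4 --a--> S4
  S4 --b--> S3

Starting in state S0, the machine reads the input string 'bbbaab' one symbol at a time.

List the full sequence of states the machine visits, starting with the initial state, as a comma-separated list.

Start: S0
  read 'b': S0 --b--> S3
  read 'b': S3 --b--> S0
  read 'b': S0 --b--> S3
  read 'a': S3 --a--> S0
  read 'a': S0 --a--> S3
  read 'b': S3 --b--> S0

Answer: S0, S3, S0, S3, S0, S3, S0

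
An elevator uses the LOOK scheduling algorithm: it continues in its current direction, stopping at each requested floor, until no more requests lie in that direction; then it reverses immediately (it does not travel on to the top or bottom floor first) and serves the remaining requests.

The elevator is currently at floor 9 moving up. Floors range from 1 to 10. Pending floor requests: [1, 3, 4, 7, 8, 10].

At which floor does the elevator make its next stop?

Answer: 10

Derivation:
Current floor: 9, direction: up
Requests above: [10]
Requests below: [1, 3, 4, 7, 8]
Moving up and requests lie above → nearest above is min([10]) = 10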